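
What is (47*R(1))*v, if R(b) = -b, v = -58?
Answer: 2726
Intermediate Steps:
(47*R(1))*v = (47*(-1*1))*(-58) = (47*(-1))*(-58) = -47*(-58) = 2726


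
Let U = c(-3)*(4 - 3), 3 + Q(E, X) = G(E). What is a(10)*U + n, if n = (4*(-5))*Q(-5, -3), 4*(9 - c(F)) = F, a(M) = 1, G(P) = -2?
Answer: 439/4 ≈ 109.75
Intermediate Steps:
Q(E, X) = -5 (Q(E, X) = -3 - 2 = -5)
c(F) = 9 - F/4
U = 39/4 (U = (9 - ¼*(-3))*(4 - 3) = (9 + ¾)*1 = (39/4)*1 = 39/4 ≈ 9.7500)
n = 100 (n = (4*(-5))*(-5) = -20*(-5) = 100)
a(10)*U + n = 1*(39/4) + 100 = 39/4 + 100 = 439/4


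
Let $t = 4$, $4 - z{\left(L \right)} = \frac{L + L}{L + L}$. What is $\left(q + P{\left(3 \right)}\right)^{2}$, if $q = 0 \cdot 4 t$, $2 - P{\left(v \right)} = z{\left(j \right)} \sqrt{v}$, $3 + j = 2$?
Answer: $31 - 12 \sqrt{3} \approx 10.215$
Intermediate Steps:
$j = -1$ ($j = -3 + 2 = -1$)
$z{\left(L \right)} = 3$ ($z{\left(L \right)} = 4 - \frac{L + L}{L + L} = 4 - \frac{2 L}{2 L} = 4 - 2 L \frac{1}{2 L} = 4 - 1 = 3$)
$P{\left(v \right)} = 2 - 3 \sqrt{v}$
$q = 0$ ($q = 0 \cdot 4 \cdot 4 = 0 \cdot 4 = 0$)
$\left(q + P{\left(3 \right)}\right)^{2} = \left(0 + \left(2 - 3 \sqrt{3}\right)\right)^{2} = \left(2 - 3 \sqrt{3}\right)^{2}$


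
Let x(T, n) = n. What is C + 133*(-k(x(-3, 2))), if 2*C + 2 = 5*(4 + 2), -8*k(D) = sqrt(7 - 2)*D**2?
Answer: 14 + 133*sqrt(5)/2 ≈ 162.70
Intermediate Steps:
k(D) = -sqrt(5)*D**2/8 (k(D) = -sqrt(7 - 2)*D**2/8 = -sqrt(5)*D**2/8)
C = 14 (C = -1 + (5*(4 + 2))/2 = -1 + (5*6)/2 = -1 + (1/2)*30 = -1 + 15 = 14)
C + 133*(-k(x(-3, 2))) = 14 + 133*(-(-1)*sqrt(5)*2**2/8) = 14 + 133*(-(-1)*sqrt(5)*4/8) = 14 + 133*(-(-1)*sqrt(5)/2) = 14 + 133*(sqrt(5)/2) = 14 + 133*sqrt(5)/2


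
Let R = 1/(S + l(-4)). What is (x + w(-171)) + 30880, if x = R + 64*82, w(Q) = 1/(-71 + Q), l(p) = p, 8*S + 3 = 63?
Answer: 61201309/1694 ≈ 36128.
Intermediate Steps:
S = 15/2 (S = -3/8 + (⅛)*63 = -3/8 + 63/8 = 15/2 ≈ 7.5000)
R = 2/7 (R = 1/(15/2 - 4) = 1/(7/2) = 2/7 ≈ 0.28571)
x = 36738/7 (x = 2/7 + 64*82 = 2/7 + 5248 = 36738/7 ≈ 5248.3)
(x + w(-171)) + 30880 = (36738/7 + 1/(-71 - 171)) + 30880 = (36738/7 + 1/(-242)) + 30880 = (36738/7 - 1/242) + 30880 = 8890589/1694 + 30880 = 61201309/1694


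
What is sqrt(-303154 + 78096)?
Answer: I*sqrt(225058) ≈ 474.4*I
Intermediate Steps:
sqrt(-303154 + 78096) = sqrt(-225058) = I*sqrt(225058)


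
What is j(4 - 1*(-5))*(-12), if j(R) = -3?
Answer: 36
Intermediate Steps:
j(4 - 1*(-5))*(-12) = -3*(-12) = 36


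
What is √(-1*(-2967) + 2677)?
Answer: 2*√1411 ≈ 75.127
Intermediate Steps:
√(-1*(-2967) + 2677) = √(2967 + 2677) = √5644 = 2*√1411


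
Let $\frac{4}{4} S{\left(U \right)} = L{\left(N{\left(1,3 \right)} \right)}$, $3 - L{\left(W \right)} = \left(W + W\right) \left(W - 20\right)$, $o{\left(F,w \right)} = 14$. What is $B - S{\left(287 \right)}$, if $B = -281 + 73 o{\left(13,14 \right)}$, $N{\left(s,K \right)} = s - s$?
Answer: $738$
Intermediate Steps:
$N{\left(s,K \right)} = 0$
$L{\left(W \right)} = 3 - 2 W \left(-20 + W\right)$ ($L{\left(W \right)} = 3 - \left(W + W\right) \left(W - 20\right) = 3 - 2 W \left(-20 + W\right)$)
$B = 741$ ($B = -281 + 73 \cdot 14 = -281 + 1022 = 741$)
$S{\left(U \right)} = 3$ ($S{\left(U \right)} = 3 - 2 \cdot 0^{2} + 40 \cdot 0 = 3 - 0 + 0 = 3 + 0 + 0 = 3$)
$B - S{\left(287 \right)} = 741 - 3 = 738$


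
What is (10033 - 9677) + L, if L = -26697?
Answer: -26341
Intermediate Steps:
(10033 - 9677) + L = (10033 - 9677) - 26697 = 356 - 26697 = -26341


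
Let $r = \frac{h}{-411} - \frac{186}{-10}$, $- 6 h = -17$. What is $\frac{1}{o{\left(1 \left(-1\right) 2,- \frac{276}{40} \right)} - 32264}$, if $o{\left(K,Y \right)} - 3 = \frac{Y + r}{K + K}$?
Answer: $- \frac{6165}{198907087} \approx -3.0994 \cdot 10^{-5}$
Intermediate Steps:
$h = \frac{17}{6}$ ($h = \left(- \frac{1}{6}\right) \left(-17\right) = \frac{17}{6} \approx 2.8333$)
$r = \frac{229253}{12330}$ ($r = \frac{17}{6 \left(-411\right)} - \frac{186}{-10} = \frac{17}{6} \left(- \frac{1}{411}\right) - - \frac{93}{5} = - \frac{17}{2466} + \frac{93}{5} = \frac{229253}{12330} \approx 18.593$)
$o{\left(K,Y \right)} = 3 + \frac{\frac{229253}{12330} + Y}{2 K}$ ($o{\left(K,Y \right)} = 3 + \frac{Y + \frac{229253}{12330}}{K + K} = 3 + \frac{\frac{229253}{12330} + Y}{2 K}$)
$\frac{1}{o{\left(1 \left(-1\right) 2,- \frac{276}{40} \right)} - 32264} = \frac{1}{\frac{229253 + 12330 \left(- \frac{276}{40}\right) + 73980 \cdot 1 \left(-1\right) 2}{24660 \cdot 1 \left(-1\right) 2} - 32264} = \frac{1}{\frac{229253 + 12330 \left(\left(-276\right) \frac{1}{40}\right) + 73980 \left(\left(-1\right) 2\right)}{24660 \left(\left(-1\right) 2\right)} - 32264} = \frac{1}{\frac{229253 + 12330 \left(- \frac{69}{10}\right) + 73980 \left(-2\right)}{24660 \left(-2\right)} - 32264} = \frac{1}{\frac{1}{24660} \left(- \frac{1}{2}\right) \left(229253 - 85077 - 147960\right) - 32264} = \frac{1}{\frac{1}{24660} \left(- \frac{1}{2}\right) \left(-3784\right) - 32264} = \frac{1}{\frac{473}{6165} - 32264} = \frac{1}{- \frac{198907087}{6165}} = - \frac{6165}{198907087}$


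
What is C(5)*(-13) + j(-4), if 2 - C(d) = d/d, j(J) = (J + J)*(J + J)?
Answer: 51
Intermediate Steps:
j(J) = 4*J² (j(J) = (2*J)*(2*J) = 4*J²)
C(d) = 1 (C(d) = 2 - d/d = 2 - 1*1 = 2 - 1 = 1)
C(5)*(-13) + j(-4) = 1*(-13) + 4*(-4)² = -13 + 4*16 = -13 + 64 = 51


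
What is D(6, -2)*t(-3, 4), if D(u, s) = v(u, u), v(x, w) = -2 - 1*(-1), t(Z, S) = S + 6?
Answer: -10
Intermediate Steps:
t(Z, S) = 6 + S
v(x, w) = -1 (v(x, w) = -2 + 1 = -1)
D(u, s) = -1
D(6, -2)*t(-3, 4) = -(6 + 4) = -1*10 = -10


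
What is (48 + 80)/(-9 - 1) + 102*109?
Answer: 55526/5 ≈ 11105.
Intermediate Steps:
(48 + 80)/(-9 - 1) + 102*109 = 128/(-10) + 11118 = 128*(-1/10) + 11118 = -64/5 + 11118 = 55526/5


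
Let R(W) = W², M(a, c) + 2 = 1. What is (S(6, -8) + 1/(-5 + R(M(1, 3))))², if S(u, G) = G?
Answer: 1089/16 ≈ 68.063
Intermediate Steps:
M(a, c) = -1 (M(a, c) = -2 + 1 = -1)
(S(6, -8) + 1/(-5 + R(M(1, 3))))² = (-8 + 1/(-5 + (-1)²))² = (-8 + 1/(-5 + 1))² = (-8 + 1/(-4))² = (-8 - ¼)² = (-33/4)² = 1089/16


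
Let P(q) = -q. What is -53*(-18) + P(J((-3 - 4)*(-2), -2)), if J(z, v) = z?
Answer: 940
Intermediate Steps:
-53*(-18) + P(J((-3 - 4)*(-2), -2)) = -53*(-18) - (-3 - 4)*(-2) = 954 - (-7)*(-2) = 954 - 1*14 = 954 - 14 = 940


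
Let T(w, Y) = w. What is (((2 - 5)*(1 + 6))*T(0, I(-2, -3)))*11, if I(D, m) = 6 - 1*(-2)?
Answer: 0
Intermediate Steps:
I(D, m) = 8 (I(D, m) = 6 + 2 = 8)
(((2 - 5)*(1 + 6))*T(0, I(-2, -3)))*11 = (((2 - 5)*(1 + 6))*0)*11 = (-3*7*0)*11 = -21*0*11 = 0*11 = 0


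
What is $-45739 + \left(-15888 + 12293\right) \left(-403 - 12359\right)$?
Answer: $45833651$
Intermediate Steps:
$-45739 + \left(-15888 + 12293\right) \left(-403 - 12359\right) = -45739 - -45879390 = -45739 + 45879390 = 45833651$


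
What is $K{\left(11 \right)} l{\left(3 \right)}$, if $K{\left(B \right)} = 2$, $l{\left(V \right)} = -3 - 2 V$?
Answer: $-18$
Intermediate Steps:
$K{\left(11 \right)} l{\left(3 \right)} = 2 \left(-3 - 6\right) = 2 \left(-9\right) = -18$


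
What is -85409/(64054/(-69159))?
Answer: 5906801031/64054 ≈ 92216.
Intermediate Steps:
-85409/(64054/(-69159)) = -85409/(64054*(-1/69159)) = -85409/(-64054/69159) = -85409*(-69159/64054) = 5906801031/64054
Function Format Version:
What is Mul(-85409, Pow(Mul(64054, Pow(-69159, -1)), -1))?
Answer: Rational(5906801031, 64054) ≈ 92216.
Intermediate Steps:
Mul(-85409, Pow(Mul(64054, Pow(-69159, -1)), -1)) = Mul(-85409, Pow(Mul(64054, Rational(-1, 69159)), -1)) = Mul(-85409, Pow(Rational(-64054, 69159), -1)) = Mul(-85409, Rational(-69159, 64054)) = Rational(5906801031, 64054)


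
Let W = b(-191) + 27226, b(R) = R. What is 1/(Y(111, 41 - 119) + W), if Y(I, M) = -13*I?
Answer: 1/25592 ≈ 3.9075e-5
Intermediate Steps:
W = 27035 (W = -191 + 27226 = 27035)
1/(Y(111, 41 - 119) + W) = 1/(-13*111 + 27035) = 1/(-1443 + 27035) = 1/25592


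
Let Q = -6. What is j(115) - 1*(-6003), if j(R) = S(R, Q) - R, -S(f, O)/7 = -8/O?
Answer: 17636/3 ≈ 5878.7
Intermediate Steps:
S(f, O) = 56/O (S(f, O) = -(-56)/O = 56/O)
j(R) = -28/3 - R (j(R) = 56/(-6) - R = 56*(-⅙) - R = -28/3 - R)
j(115) - 1*(-6003) = (-28/3 - 1*115) - 1*(-6003) = (-28/3 - 115) + 6003 = -373/3 + 6003 = 17636/3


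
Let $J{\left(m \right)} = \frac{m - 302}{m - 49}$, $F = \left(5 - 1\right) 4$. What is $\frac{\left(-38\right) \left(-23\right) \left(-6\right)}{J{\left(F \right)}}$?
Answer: $- \frac{7866}{13} \approx -605.08$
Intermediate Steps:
$F = 16$ ($F = 4 \cdot 4 = 16$)
$J{\left(m \right)} = \frac{-302 + m}{-49 + m}$
$\frac{\left(-38\right) \left(-23\right) \left(-6\right)}{J{\left(F \right)}} = \frac{\left(-38\right) \left(-23\right) \left(-6\right)}{\frac{1}{-49 + 16} \left(-302 + 16\right)} = \frac{874 \left(-6\right)}{\frac{1}{-33} \left(-286\right)} = - \frac{5244}{\left(- \frac{1}{33}\right) \left(-286\right)} = - \frac{5244}{\frac{26}{3}} = \left(-5244\right) \frac{3}{26} = - \frac{7866}{13}$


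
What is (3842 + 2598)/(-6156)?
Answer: -1610/1539 ≈ -1.0461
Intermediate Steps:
(3842 + 2598)/(-6156) = 6440*(-1/6156) = -1610/1539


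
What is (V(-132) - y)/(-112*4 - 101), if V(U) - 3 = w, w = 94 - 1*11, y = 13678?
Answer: 13592/549 ≈ 24.758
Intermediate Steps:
w = 83 (w = 94 - 11 = 83)
V(U) = 86 (V(U) = 3 + 83 = 86)
(V(-132) - y)/(-112*4 - 101) = (86 - 1*13678)/(-112*4 - 101) = (86 - 13678)/(-448 - 101) = -13592/(-549) = -13592*(-1/549) = 13592/549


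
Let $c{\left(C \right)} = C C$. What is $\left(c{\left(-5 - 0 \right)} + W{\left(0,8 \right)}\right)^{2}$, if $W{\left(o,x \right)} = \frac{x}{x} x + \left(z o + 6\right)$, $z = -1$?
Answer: $1521$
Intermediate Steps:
$W{\left(o,x \right)} = 6 + x - o$ ($W{\left(o,x \right)} = \frac{x}{x} x - \left(-6 + o\right) = 1 x - \left(-6 + o\right) = x - \left(-6 + o\right) = 6 + x - o$)
$c{\left(C \right)} = C^{2}$
$\left(c{\left(-5 - 0 \right)} + W{\left(0,8 \right)}\right)^{2} = \left(\left(-5 - 0\right)^{2} + \left(6 + 8 - 0\right)\right)^{2} = \left(\left(-5 + 0\right)^{2} + \left(6 + 8 + 0\right)\right)^{2} = \left(\left(-5\right)^{2} + 14\right)^{2} = \left(25 + 14\right)^{2} = 39^{2} = 1521$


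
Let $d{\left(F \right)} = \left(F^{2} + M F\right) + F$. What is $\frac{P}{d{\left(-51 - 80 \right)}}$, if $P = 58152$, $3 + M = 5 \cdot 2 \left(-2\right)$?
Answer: $\frac{19384}{6681} \approx 2.9014$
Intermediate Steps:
$M = -23$ ($M = -3 + 5 \cdot 2 \left(-2\right) = -3 + 10 \left(-2\right) = -3 - 20 = -23$)
$d{\left(F \right)} = F^{2} - 22 F$ ($d{\left(F \right)} = \left(F^{2} - 23 F\right) + F = F^{2} - 22 F$)
$\frac{P}{d{\left(-51 - 80 \right)}} = \frac{58152}{\left(-51 - 80\right) \left(-22 - 131\right)} = \frac{58152}{\left(-131\right) \left(-22 - 131\right)} = \frac{58152}{\left(-131\right) \left(-153\right)} = \frac{58152}{20043} = 58152 \cdot \frac{1}{20043} = \frac{19384}{6681}$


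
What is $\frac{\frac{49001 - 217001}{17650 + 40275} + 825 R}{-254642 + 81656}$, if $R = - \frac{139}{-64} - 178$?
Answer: $\frac{1024324805}{1221511808} \approx 0.83857$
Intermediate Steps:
$R = - \frac{11253}{64}$ ($R = \left(-139\right) \left(- \frac{1}{64}\right) - 178 = \frac{139}{64} - 178 = - \frac{11253}{64} \approx -175.83$)
$\frac{\frac{49001 - 217001}{17650 + 40275} + 825 R}{-254642 + 81656} = \frac{\frac{49001 - 217001}{17650 + 40275} + 825 \left(- \frac{11253}{64}\right)}{-254642 + 81656} = \frac{- \frac{168000}{57925} - \frac{9283725}{64}}{-172986} = \left(\left(-168000\right) \frac{1}{57925} - \frac{9283725}{64}\right) \left(- \frac{1}{172986}\right) = \left(- \frac{960}{331} - \frac{9283725}{64}\right) \left(- \frac{1}{172986}\right) = \left(- \frac{3072974415}{21184}\right) \left(- \frac{1}{172986}\right) = \frac{1024324805}{1221511808}$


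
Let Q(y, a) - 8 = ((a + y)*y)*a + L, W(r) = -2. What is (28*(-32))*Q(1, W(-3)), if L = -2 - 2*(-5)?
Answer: -16128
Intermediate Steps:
L = 8 (L = -2 + 10 = 8)
Q(y, a) = 16 + a*y*(a + y) (Q(y, a) = 8 + (((a + y)*y)*a + 8) = 8 + ((y*(a + y))*a + 8) = 8 + (a*y*(a + y) + 8) = 8 + (8 + a*y*(a + y)) = 16 + a*y*(a + y))
(28*(-32))*Q(1, W(-3)) = (28*(-32))*(16 - 2*1² + 1*(-2)²) = -896*(16 - 2*1 + 1*4) = -896*(16 - 2 + 4) = -896*18 = -16128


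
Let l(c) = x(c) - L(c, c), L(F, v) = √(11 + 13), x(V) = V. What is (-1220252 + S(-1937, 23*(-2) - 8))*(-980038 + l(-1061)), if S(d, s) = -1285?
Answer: 1198448729163 + 2443074*√6 ≈ 1.1985e+12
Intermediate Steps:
L(F, v) = 2*√6 (L(F, v) = √24 = 2*√6)
l(c) = c - 2*√6
(-1220252 + S(-1937, 23*(-2) - 8))*(-980038 + l(-1061)) = (-1220252 - 1285)*(-980038 + (-1061 - 2*√6)) = -1221537*(-981099 - 2*√6) = 1198448729163 + 2443074*√6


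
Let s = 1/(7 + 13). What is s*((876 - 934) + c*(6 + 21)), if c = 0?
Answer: -29/10 ≈ -2.9000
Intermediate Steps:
s = 1/20 ≈ 0.050000
s*((876 - 934) + c*(6 + 21)) = ((876 - 934) + 0*(6 + 21))/20 = (-58 + 0*27)/20 = (-58 + 0)/20 = (1/20)*(-58) = -29/10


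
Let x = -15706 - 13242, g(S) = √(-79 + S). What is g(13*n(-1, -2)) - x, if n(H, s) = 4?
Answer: 28948 + 3*I*√3 ≈ 28948.0 + 5.1962*I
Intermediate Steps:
x = -28948
g(13*n(-1, -2)) - x = √(-79 + 13*4) - 1*(-28948) = √(-79 + 52) + 28948 = √(-27) + 28948 = 3*I*√3 + 28948 = 28948 + 3*I*√3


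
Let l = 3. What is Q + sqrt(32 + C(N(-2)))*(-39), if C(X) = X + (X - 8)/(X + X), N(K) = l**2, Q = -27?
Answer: -27 - 13*sqrt(1478)/2 ≈ -276.89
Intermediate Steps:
N(K) = 9 (N(K) = 3**2 = 9)
C(X) = X + (-8 + X)/(2*X) (C(X) = X + (-8 + X)/((2*X)) = X + (-8 + X)*(1/(2*X)) = X + (-8 + X)/(2*X))
Q + sqrt(32 + C(N(-2)))*(-39) = -27 + sqrt(32 + (1/2 + 9 - 4/9))*(-39) = -27 + sqrt(32 + 163/18)*(-39) = -27 + sqrt(739/18)*(-39) = -27 + (sqrt(1478)/6)*(-39) = -27 - 13*sqrt(1478)/2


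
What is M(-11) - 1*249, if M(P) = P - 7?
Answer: -267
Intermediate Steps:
M(P) = -7 + P
M(-11) - 1*249 = (-7 - 11) - 1*249 = -18 - 249 = -267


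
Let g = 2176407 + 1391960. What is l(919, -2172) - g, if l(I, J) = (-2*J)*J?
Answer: -13003535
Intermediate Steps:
g = 3568367
l(I, J) = -2*J**2
l(919, -2172) - g = -2*(-2172)**2 - 1*3568367 = -2*4717584 - 3568367 = -9435168 - 3568367 = -13003535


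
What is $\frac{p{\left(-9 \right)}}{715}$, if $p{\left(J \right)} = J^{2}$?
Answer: $\frac{81}{715} \approx 0.11329$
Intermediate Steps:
$\frac{p{\left(-9 \right)}}{715} = \frac{\left(-9\right)^{2}}{715} = 81 \cdot \frac{1}{715} = \frac{81}{715}$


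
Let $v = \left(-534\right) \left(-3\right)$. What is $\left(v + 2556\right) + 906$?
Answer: $5064$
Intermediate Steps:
$v = 1602$
$\left(v + 2556\right) + 906 = \left(1602 + 2556\right) + 906 = 4158 + 906 = 5064$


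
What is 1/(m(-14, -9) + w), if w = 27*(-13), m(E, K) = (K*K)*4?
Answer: -1/27 ≈ -0.037037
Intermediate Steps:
m(E, K) = 4*K² (m(E, K) = K²*4 = 4*K²)
w = -351
1/(m(-14, -9) + w) = 1/(4*(-9)² - 351) = 1/(4*81 - 351) = 1/(324 - 351) = 1/(-27) = -1/27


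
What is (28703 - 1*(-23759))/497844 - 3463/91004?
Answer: 762554519/11326448844 ≈ 0.067325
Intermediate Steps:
(28703 - 1*(-23759))/497844 - 3463/91004 = (28703 + 23759)*(1/497844) - 3463*1/91004 = 52462*(1/497844) - 3463/91004 = 26231/248922 - 3463/91004 = 762554519/11326448844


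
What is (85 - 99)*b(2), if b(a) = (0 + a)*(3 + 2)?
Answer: -140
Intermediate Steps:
b(a) = 5*a (b(a) = a*5 = 5*a)
(85 - 99)*b(2) = (85 - 99)*(5*2) = -14*10 = -140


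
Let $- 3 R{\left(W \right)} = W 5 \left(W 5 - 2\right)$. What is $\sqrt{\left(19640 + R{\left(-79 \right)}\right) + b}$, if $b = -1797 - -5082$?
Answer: $\frac{2 i \sqrt{66030}}{3} \approx 171.31 i$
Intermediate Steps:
$b = 3285$ ($b = -1797 + 5082 = 3285$)
$R{\left(W \right)} = - \frac{5 W \left(-2 + 5 W\right)}{3}$ ($R{\left(W \right)} = - \frac{W 5 \left(W 5 - 2\right)}{3} = - \frac{5 W \left(5 W - 2\right)}{3} = - \frac{5 W \left(-2 + 5 W\right)}{3}$)
$\sqrt{\left(19640 + R{\left(-79 \right)}\right) + b} = \sqrt{\left(19640 + \frac{5}{3} \left(-79\right) \left(2 - -395\right)\right) + 3285} = \sqrt{\left(19640 + \frac{5}{3} \left(-79\right) \left(2 + 395\right)\right) + 3285} = \sqrt{\left(19640 + \frac{5}{3} \left(-79\right) 397\right) + 3285} = \sqrt{\left(19640 - \frac{156815}{3}\right) + 3285} = \sqrt{- \frac{97895}{3} + 3285} = \sqrt{- \frac{88040}{3}} = \frac{2 i \sqrt{66030}}{3}$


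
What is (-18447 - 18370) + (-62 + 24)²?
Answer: -35373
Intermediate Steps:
(-18447 - 18370) + (-62 + 24)² = -36817 + (-38)² = -36817 + 1444 = -35373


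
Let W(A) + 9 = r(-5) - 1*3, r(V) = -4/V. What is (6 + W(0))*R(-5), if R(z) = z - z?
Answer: 0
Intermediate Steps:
W(A) = -56/5 (W(A) = -9 + (-4/(-5) - 1*3) = -9 + (-4*(-⅕) - 3) = -9 + (⅘ - 3) = -9 - 11/5 = -56/5)
R(z) = 0
(6 + W(0))*R(-5) = (6 - 56/5)*0 = -26/5*0 = 0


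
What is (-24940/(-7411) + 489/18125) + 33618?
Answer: 4516172500229/134324375 ≈ 33621.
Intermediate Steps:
(-24940/(-7411) + 489/18125) + 33618 = (-24940*(-1/7411) + 489*(1/18125)) + 33618 = (24940/7411 + 489/18125) + 33618 = 455661479/134324375 + 33618 = 4516172500229/134324375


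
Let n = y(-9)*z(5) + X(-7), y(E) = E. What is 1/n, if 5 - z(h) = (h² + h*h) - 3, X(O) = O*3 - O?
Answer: 1/364 ≈ 0.0027473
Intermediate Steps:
X(O) = 2*O (X(O) = 3*O - O = 2*O)
z(h) = 8 - 2*h² (z(h) = 5 - ((h² + h*h) - 3) = 5 - ((h² + h²) - 3) = 5 - (2*h² - 3) = 5 - (-3 + 2*h²) = 5 + (3 - 2*h²) = 8 - 2*h²)
n = 364 (n = -9*(8 - 2*5²) + 2*(-7) = -9*(8 - 2*25) - 14 = -9*(8 - 50) - 14 = -9*(-42) - 14 = 378 - 14 = 364)
1/n = 1/364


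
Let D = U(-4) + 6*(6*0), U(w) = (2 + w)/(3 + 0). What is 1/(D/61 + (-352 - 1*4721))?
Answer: -183/928361 ≈ -0.00019712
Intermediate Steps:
U(w) = 2/3 + w/3 (U(w) = (2 + w)/3 = (2 + w)*(1/3) = 2/3 + w/3)
D = -2/3 (D = (2/3 + (1/3)*(-4)) + 6*(6*0) = (2/3 - 4/3) + 6*0 = -2/3 + 0 = -2/3 ≈ -0.66667)
1/(D/61 + (-352 - 1*4721)) = 1/(-2/3/61 + (-352 - 1*4721)) = 1/((1/61)*(-2/3) + (-352 - 4721)) = 1/(-2/183 - 5073) = 1/(-928361/183) = -183/928361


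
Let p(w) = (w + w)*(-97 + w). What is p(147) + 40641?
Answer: 55341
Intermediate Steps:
p(w) = 2*w*(-97 + w) (p(w) = (2*w)*(-97 + w) = 2*w*(-97 + w))
p(147) + 40641 = 2*147*(-97 + 147) + 40641 = 2*147*50 + 40641 = 14700 + 40641 = 55341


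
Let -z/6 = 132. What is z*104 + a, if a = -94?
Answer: -82462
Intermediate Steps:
z = -792 (z = -6*132 = -792)
z*104 + a = -792*104 - 94 = -82368 - 94 = -82462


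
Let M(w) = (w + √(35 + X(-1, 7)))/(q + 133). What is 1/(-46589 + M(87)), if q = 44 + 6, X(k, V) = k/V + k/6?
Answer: -65528530200/3052877540578543 - 183*√61194/3052877540578543 ≈ -2.1465e-5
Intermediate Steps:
X(k, V) = k/6 + k/V (X(k, V) = k/V + k*(⅙) = k/V + k/6 = k/6 + k/V)
q = 50
M(w) = w/183 + √61194/7686 (M(w) = (w + √(35 + ((⅙)*(-1) - 1/7)))/(50 + 133) = (w + √(35 + (-⅙ - 1*⅐)))/183 = (w + √(35 + (-⅙ - ⅐)))*(1/183) = (w + √(35 - 13/42))*(1/183) = (w + √(1457/42))*(1/183) = (w + √61194/42)*(1/183) = w/183 + √61194/7686)
1/(-46589 + M(87)) = 1/(-46589 + ((1/183)*87 + √61194/7686)) = 1/(-46589 + (29/61 + √61194/7686)) = 1/(-2841900/61 + √61194/7686)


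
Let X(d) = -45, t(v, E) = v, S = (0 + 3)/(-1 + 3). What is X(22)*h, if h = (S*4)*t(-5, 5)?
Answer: 1350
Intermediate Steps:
S = 3/2 ≈ 1.5000
h = -30 (h = ((3/2)*4)*(-5) = 6*(-5) = -30)
X(22)*h = -45*(-30) = 1350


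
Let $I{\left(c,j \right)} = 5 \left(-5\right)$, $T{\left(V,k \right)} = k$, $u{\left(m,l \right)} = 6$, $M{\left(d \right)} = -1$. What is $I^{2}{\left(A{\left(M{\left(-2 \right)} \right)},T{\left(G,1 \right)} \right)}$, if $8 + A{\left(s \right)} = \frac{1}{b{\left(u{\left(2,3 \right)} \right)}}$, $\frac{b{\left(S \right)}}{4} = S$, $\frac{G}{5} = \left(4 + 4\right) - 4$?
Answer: $625$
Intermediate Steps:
$G = 20$ ($G = 5 \left(\left(4 + 4\right) - 4\right) = 5 \left(8 - 4\right) = 5 \cdot 4 = 20$)
$b{\left(S \right)} = 4 S$
$A{\left(s \right)} = - \frac{191}{24}$ ($A{\left(s \right)} = -8 + \frac{1}{4 \cdot 6} = -8 + \frac{1}{24} = - \frac{191}{24}$)
$I{\left(c,j \right)} = -25$
$I^{2}{\left(A{\left(M{\left(-2 \right)} \right)},T{\left(G,1 \right)} \right)} = \left(-25\right)^{2} = 625$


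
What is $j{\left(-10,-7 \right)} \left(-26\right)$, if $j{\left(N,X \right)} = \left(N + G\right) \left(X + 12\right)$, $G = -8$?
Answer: $2340$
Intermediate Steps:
$j{\left(N,X \right)} = \left(-8 + N\right) \left(12 + X\right)$ ($j{\left(N,X \right)} = \left(N - 8\right) \left(X + 12\right) = \left(-8 + N\right) \left(12 + X\right)$)
$j{\left(-10,-7 \right)} \left(-26\right) = \left(-96 - -56 + 12 \left(-10\right) - -70\right) \left(-26\right) = \left(-96 + 56 - 120 + 70\right) \left(-26\right) = \left(-90\right) \left(-26\right) = 2340$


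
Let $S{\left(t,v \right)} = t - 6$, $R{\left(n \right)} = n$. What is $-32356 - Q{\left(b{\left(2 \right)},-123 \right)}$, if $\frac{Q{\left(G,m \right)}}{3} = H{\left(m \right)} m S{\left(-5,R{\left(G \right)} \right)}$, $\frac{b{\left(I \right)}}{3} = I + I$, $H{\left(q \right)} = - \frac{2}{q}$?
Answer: $-32422$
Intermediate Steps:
$S{\left(t,v \right)} = -6 + t$ ($S{\left(t,v \right)} = t - 6 = -6 + t$)
$b{\left(I \right)} = 6 I$ ($b{\left(I \right)} = 3 \left(I + I\right) = 3 \cdot 2 I = 6 I$)
$Q{\left(G,m \right)} = 66$ ($Q{\left(G,m \right)} = 3 - \frac{2}{m} m \left(-6 - 5\right) = 3 \left(\left(-2\right) \left(-11\right)\right) = 3 \cdot 22 = 66$)
$-32356 - Q{\left(b{\left(2 \right)},-123 \right)} = -32356 - 66 = -32422$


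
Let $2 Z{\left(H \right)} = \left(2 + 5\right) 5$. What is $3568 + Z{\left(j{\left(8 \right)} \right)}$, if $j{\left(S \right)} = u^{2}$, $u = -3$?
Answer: $\frac{7171}{2} \approx 3585.5$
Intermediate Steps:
$j{\left(S \right)} = 9$ ($j{\left(S \right)} = \left(-3\right)^{2} = 9$)
$Z{\left(H \right)} = \frac{35}{2}$ ($Z{\left(H \right)} = \frac{\left(2 + 5\right) 5}{2} = \frac{7 \cdot 5}{2} = \frac{1}{2} \cdot 35 = \frac{35}{2}$)
$3568 + Z{\left(j{\left(8 \right)} \right)} = 3568 + \frac{35}{2} = \frac{7171}{2}$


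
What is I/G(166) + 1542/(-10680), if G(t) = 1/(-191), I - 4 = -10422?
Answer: 3541911383/1780 ≈ 1.9898e+6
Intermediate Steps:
I = -10418 (I = 4 - 10422 = -10418)
G(t) = -1/191
I/G(166) + 1542/(-10680) = -10418/(-1/191) + 1542/(-10680) = -10418*(-191) + 1542*(-1/10680) = 1989838 - 257/1780 = 3541911383/1780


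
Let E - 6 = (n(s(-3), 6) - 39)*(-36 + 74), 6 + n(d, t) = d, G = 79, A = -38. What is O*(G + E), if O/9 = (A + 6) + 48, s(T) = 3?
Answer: -217584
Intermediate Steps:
n(d, t) = -6 + d
E = -1590 (E = 6 + ((-6 + 3) - 39)*(-36 + 74) = 6 + (-3 - 39)*38 = 6 - 42*38 = 6 - 1596 = -1590)
O = 144 (O = 9*((-38 + 6) + 48) = 9*(-32 + 48) = 9*16 = 144)
O*(G + E) = 144*(79 - 1590) = 144*(-1511) = -217584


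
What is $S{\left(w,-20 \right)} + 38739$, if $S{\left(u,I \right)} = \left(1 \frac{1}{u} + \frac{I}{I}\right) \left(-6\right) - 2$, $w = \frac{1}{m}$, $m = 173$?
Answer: $37693$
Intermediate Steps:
$w = \frac{1}{173} \approx 0.0057803$
$S{\left(u,I \right)} = -8 - \frac{6}{u}$ ($S{\left(u,I \right)} = \left(\frac{1}{u} + 1\right) \left(-6\right) - 2 = \left(1 + \frac{1}{u}\right) \left(-6\right) - 2 = \left(-6 - \frac{6}{u}\right) - 2 = -8 - \frac{6}{u}$)
$S{\left(w,-20 \right)} + 38739 = \left(-8 - 6 \frac{1}{\frac{1}{173}}\right) + 38739 = \left(-8 - 1038\right) + 38739 = -1046 + 38739 = 37693$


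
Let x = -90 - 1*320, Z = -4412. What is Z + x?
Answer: -4822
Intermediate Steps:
x = -410 (x = -90 - 320 = -410)
Z + x = -4412 - 410 = -4822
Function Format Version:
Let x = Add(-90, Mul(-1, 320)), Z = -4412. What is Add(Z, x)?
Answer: -4822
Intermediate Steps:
x = -410 (x = Add(-90, -320) = -410)
Add(Z, x) = Add(-4412, -410) = -4822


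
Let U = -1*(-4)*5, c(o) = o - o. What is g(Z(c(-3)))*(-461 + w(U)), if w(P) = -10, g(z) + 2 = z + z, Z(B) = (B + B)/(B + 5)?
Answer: 942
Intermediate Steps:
c(o) = 0
Z(B) = 2*B/(5 + B) (Z(B) = (2*B)/(5 + B) = 2*B/(5 + B))
g(z) = -2 + 2*z (g(z) = -2 + (z + z) = -2 + 2*z)
U = 20 (U = 4*5 = 20)
g(Z(c(-3)))*(-461 + w(U)) = (-2 + 2*(2*0/(5 + 0)))*(-461 - 10) = (-2 + 2*(2*0/5))*(-471) = (-2 + 2*(2*0*(⅕)))*(-471) = (-2 + 2*0)*(-471) = (-2 + 0)*(-471) = -2*(-471) = 942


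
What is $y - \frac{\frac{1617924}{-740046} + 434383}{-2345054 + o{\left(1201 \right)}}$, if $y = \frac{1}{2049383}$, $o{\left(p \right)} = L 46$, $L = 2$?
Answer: $\frac{36600002779550503}{197580986367329362} \approx 0.18524$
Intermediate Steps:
$o{\left(p \right)} = 92$ ($o{\left(p \right)} = 2 \cdot 46 = 92$)
$y = \frac{1}{2049383} \approx 4.8795 \cdot 10^{-7}$
$y - \frac{\frac{1617924}{-740046} + 434383}{-2345054 + o{\left(1201 \right)}} = \frac{1}{2049383} - \frac{\frac{1617924}{-740046} + 434383}{-2345054 + 92} = \frac{1}{2049383} - \frac{1617924 \left(- \frac{1}{740046}\right) + 434383}{-2344962} = \frac{1}{2049383} - \left(- \frac{269654}{123341} + 434383\right) \left(- \frac{1}{2344962}\right) = \frac{1}{2049383} - \frac{53576963949}{123341} \left(- \frac{1}{2344962}\right) = \frac{1}{2049383} - - \frac{17858987983}{96409986014} = \frac{1}{2049383} + \frac{17858987983}{96409986014} = \frac{36600002779550503}{197580986367329362}$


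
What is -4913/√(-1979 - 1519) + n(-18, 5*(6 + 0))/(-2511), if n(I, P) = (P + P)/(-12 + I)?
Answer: 2/2511 + 4913*I*√3498/3498 ≈ 0.0007965 + 83.069*I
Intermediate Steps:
n(I, P) = 2*P/(-12 + I) (n(I, P) = (2*P)/(-12 + I) = 2*P/(-12 + I))
-4913/√(-1979 - 1519) + n(-18, 5*(6 + 0))/(-2511) = -4913/√(-1979 - 1519) + (2*(5*(6 + 0))/(-12 - 18))/(-2511) = -4913*(-I*√3498/3498) + (2*(5*6)/(-30))*(-1/2511) = -4913*(-I*√3498/3498) + (2*30*(-1/30))*(-1/2511) = -(-4913)*I*√3498/3498 - 2*(-1/2511) = 4913*I*√3498/3498 + 2/2511 = 2/2511 + 4913*I*√3498/3498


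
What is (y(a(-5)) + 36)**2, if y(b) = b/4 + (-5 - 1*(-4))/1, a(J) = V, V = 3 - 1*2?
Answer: 19881/16 ≈ 1242.6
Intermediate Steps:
V = 1 (V = 3 - 2 = 1)
a(J) = 1
y(b) = -1 + b/4 (y(b) = b*(1/4) + (-5 + 4)*1 = b/4 - 1*1 = b/4 - 1 = -1 + b/4)
(y(a(-5)) + 36)**2 = ((-1 + (1/4)*1) + 36)**2 = ((-1 + 1/4) + 36)**2 = (-3/4 + 36)**2 = (141/4)**2 = 19881/16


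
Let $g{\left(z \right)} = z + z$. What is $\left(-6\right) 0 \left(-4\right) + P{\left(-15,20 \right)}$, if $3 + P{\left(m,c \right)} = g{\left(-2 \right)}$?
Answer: $-7$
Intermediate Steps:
$g{\left(z \right)} = 2 z$
$P{\left(m,c \right)} = -7$ ($P{\left(m,c \right)} = -3 + 2 \left(-2\right) = -3 - 4 = -7$)
$\left(-6\right) 0 \left(-4\right) + P{\left(-15,20 \right)} = \left(-6\right) 0 \left(-4\right) - 7 = 0 \left(-4\right) - 7 = 0 - 7 = -7$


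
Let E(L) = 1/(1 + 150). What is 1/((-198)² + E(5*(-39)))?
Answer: 151/5919805 ≈ 2.5508e-5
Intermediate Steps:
E(L) = 1/151
1/((-198)² + E(5*(-39))) = 1/((-198)² + 1/151) = 1/(39204 + 1/151) = 1/(5919805/151) = 151/5919805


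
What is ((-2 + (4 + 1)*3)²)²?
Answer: 28561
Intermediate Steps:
((-2 + (4 + 1)*3)²)² = ((-2 + 5*3)²)² = ((-2 + 15)²)² = (13²)² = 169² = 28561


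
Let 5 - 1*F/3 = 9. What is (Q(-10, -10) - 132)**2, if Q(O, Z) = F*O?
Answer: 144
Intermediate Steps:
F = -12 (F = 15 - 3*9 = 15 - 27 = -12)
Q(O, Z) = -12*O
(Q(-10, -10) - 132)**2 = (-12*(-10) - 132)**2 = (120 - 132)**2 = (-12)**2 = 144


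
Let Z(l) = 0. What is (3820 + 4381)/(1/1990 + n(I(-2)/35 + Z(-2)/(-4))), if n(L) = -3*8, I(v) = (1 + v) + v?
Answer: -16319990/47759 ≈ -341.72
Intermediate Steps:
I(v) = 1 + 2*v
n(L) = -24
(3820 + 4381)/(1/1990 + n(I(-2)/35 + Z(-2)/(-4))) = (3820 + 4381)/(1/1990 - 24) = 8201/(1/1990 - 24) = 8201/(-47759/1990) = 8201*(-1990/47759) = -16319990/47759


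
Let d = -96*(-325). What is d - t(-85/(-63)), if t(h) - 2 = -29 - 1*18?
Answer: 31245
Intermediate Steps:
t(h) = -45 (t(h) = 2 + (-29 - 1*18) = 2 + (-29 - 18) = 2 - 47 = -45)
d = 31200
d - t(-85/(-63)) = 31200 - 1*(-45) = 31200 + 45 = 31245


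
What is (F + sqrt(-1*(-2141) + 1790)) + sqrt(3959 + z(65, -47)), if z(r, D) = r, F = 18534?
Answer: 18534 + sqrt(3931) + 2*sqrt(1006) ≈ 18660.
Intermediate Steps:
(F + sqrt(-1*(-2141) + 1790)) + sqrt(3959 + z(65, -47)) = (18534 + sqrt(-1*(-2141) + 1790)) + sqrt(3959 + 65) = (18534 + sqrt(2141 + 1790)) + sqrt(4024) = (18534 + sqrt(3931)) + 2*sqrt(1006) = 18534 + sqrt(3931) + 2*sqrt(1006)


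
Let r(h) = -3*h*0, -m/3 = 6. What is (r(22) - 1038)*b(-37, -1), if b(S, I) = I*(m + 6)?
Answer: -12456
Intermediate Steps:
m = -18 (m = -3*6 = -18)
b(S, I) = -12*I (b(S, I) = I*(-18 + 6) = I*(-12) = -12*I)
r(h) = 0
(r(22) - 1038)*b(-37, -1) = (0 - 1038)*(-12*(-1)) = -1038*12 = -12456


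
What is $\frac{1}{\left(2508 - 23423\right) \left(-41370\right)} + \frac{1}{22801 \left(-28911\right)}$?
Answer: $- \frac{22894871}{63374987789080450} \approx -3.6126 \cdot 10^{-10}$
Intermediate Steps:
$\frac{1}{\left(2508 - 23423\right) \left(-41370\right)} + \frac{1}{22801 \left(-28911\right)} = \frac{1}{-20915} \left(- \frac{1}{41370}\right) + \frac{1}{22801} \left(- \frac{1}{28911}\right) = \left(- \frac{1}{20915}\right) \left(- \frac{1}{41370}\right) - \frac{1}{659199711} = \frac{1}{865253550} - \frac{1}{659199711} = - \frac{22894871}{63374987789080450}$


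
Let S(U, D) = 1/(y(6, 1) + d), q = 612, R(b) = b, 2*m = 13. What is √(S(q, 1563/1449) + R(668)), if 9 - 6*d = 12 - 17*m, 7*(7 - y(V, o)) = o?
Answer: 4*√180811847/2081 ≈ 25.846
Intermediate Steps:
y(V, o) = 7 - o/7
m = 13/2 (m = (½)*13 = 13/2 ≈ 6.5000)
d = 215/12 (d = 3/2 - (12 - 17*13/2)/6 = 3/2 - (12 - 221/2)/6 = 3/2 - ⅙*(-197/2) = 3/2 + 197/12 = 215/12 ≈ 17.917)
S(U, D) = 84/2081 (S(U, D) = 1/((7 - ⅐*1) + 215/12) = 1/((7 - ⅐) + 215/12) = 1/(48/7 + 215/12) = 1/(2081/84) = 84/2081)
√(S(q, 1563/1449) + R(668)) = √(84/2081 + 668) = √(1390192/2081) = 4*√180811847/2081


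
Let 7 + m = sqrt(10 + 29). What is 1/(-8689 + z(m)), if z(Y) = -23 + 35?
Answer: -1/8677 ≈ -0.00011525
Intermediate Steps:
m = -7 + sqrt(39) (m = -7 + sqrt(10 + 29) = -7 + sqrt(39) ≈ -0.75500)
z(Y) = 12
1/(-8689 + z(m)) = 1/(-8689 + 12) = 1/(-8677) = -1/8677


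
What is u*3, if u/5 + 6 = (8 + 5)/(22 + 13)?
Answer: -591/7 ≈ -84.429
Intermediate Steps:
u = -197/7 (u = -30 + 5*((8 + 5)/(22 + 13)) = -30 + 5*(13/35) = -30 + 13/7 = -197/7 ≈ -28.143)
u*3 = -197/7*3 = -591/7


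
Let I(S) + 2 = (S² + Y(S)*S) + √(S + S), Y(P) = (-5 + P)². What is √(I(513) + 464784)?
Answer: √(133114783 + 3*√114) ≈ 11538.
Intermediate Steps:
I(S) = -2 + S² + S*(-5 + S)² + √2*√S (I(S) = -2 + ((S² + (-5 + S)²*S) + √(S + S)) = -2 + ((S² + S*(-5 + S)²) + √(2*S)) = -2 + ((S² + S*(-5 + S)²) + √2*√S) = -2 + (S² + S*(-5 + S)² + √2*√S) = -2 + S² + S*(-5 + S)² + √2*√S)
√(I(513) + 464784) = √((-2 + 513² + 513*(-5 + 513)² + √2*√513) + 464784) = √((-2 + 263169 + 513*508² + √2*(3*√57)) + 464784) = √((-2 + 263169 + 513*258064 + 3*√114) + 464784) = √((-2 + 263169 + 132386832 + 3*√114) + 464784) = √((132649999 + 3*√114) + 464784) = √(133114783 + 3*√114)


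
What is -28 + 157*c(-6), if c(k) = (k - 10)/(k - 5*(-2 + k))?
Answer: -1732/17 ≈ -101.88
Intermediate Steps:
c(k) = (-10 + k)/(10 - 4*k) (c(k) = (-10 + k)/(k + (10 - 5*k)) = (-10 + k)/(10 - 4*k))
-28 + 157*c(-6) = -28 + 157*((10 - 1*(-6))/(2*(-5 + 2*(-6)))) = -28 + 157*((10 + 6)/(2*(-5 - 12))) = -28 + 157*((½)*16/(-17)) = -28 + 157*((½)*(-1/17)*16) = -28 + 157*(-8/17) = -28 - 1256/17 = -1732/17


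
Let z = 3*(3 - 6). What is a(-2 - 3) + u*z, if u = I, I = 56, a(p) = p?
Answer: -509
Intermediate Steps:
u = 56
z = -9 (z = 3*(-3) = -9)
a(-2 - 3) + u*z = (-2 - 3) + 56*(-9) = -5 - 504 = -509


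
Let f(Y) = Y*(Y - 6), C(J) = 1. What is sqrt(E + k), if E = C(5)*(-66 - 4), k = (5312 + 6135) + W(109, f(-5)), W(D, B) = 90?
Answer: sqrt(11467) ≈ 107.08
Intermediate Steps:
f(Y) = Y*(-6 + Y)
k = 11537 (k = (5312 + 6135) + 90 = 11447 + 90 = 11537)
E = -70 (E = 1*(-66 - 4) = 1*(-70) = -70)
sqrt(E + k) = sqrt(-70 + 11537) = sqrt(11467)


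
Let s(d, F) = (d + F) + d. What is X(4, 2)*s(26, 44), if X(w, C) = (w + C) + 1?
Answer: 672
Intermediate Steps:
s(d, F) = F + 2*d (s(d, F) = (F + d) + d = F + 2*d)
X(w, C) = 1 + C + w (X(w, C) = (C + w) + 1 = 1 + C + w)
X(4, 2)*s(26, 44) = (1 + 2 + 4)*(44 + 2*26) = 7*(44 + 52) = 7*96 = 672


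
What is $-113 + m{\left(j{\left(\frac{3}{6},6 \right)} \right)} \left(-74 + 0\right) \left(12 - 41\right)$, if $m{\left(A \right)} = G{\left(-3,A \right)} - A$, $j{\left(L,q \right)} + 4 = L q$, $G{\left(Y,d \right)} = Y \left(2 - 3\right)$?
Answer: $8471$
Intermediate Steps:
$G{\left(Y,d \right)} = - Y$ ($G{\left(Y,d \right)} = Y \left(2 - 3\right) = Y \left(-1\right) = - Y$)
$j{\left(L,q \right)} = -4 + L q$
$m{\left(A \right)} = 3 - A$ ($m{\left(A \right)} = \left(-1\right) \left(-3\right) - A = 3 - A$)
$-113 + m{\left(j{\left(\frac{3}{6},6 \right)} \right)} \left(-74 + 0\right) \left(12 - 41\right) = -113 + \left(3 - \left(-4 + \frac{3}{6} \cdot 6\right)\right) \left(-74 + 0\right) \left(12 - 41\right) = -113 + \left(3 - \left(-4 + 3 \cdot \frac{1}{6} \cdot 6\right)\right) \left(\left(-74\right) \left(-29\right)\right) = -113 + \left(3 - \left(-4 + \frac{1}{2} \cdot 6\right)\right) 2146 = -113 + \left(3 - \left(-4 + 3\right)\right) 2146 = -113 + \left(3 - -1\right) 2146 = -113 + \left(3 + 1\right) 2146 = -113 + 4 \cdot 2146 = -113 + 8584 = 8471$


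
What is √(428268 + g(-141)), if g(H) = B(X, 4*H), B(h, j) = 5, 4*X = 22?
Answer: √428273 ≈ 654.43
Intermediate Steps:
X = 11/2 (X = (¼)*22 = 11/2 ≈ 5.5000)
g(H) = 5
√(428268 + g(-141)) = √(428268 + 5) = √428273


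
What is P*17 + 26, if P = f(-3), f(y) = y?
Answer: -25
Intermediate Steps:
P = -3
P*17 + 26 = -3*17 + 26 = -51 + 26 = -25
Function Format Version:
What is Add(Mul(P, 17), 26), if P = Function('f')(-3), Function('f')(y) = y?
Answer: -25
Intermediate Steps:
P = -3
Add(Mul(P, 17), 26) = Add(Mul(-3, 17), 26) = Add(-51, 26) = -25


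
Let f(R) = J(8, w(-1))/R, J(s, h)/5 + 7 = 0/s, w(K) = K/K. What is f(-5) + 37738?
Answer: 37745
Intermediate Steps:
w(K) = 1
J(s, h) = -35 (J(s, h) = -35 + 5*(0/s) = -35 + 5*0 = -35 + 0 = -35)
f(R) = -35/R
f(-5) + 37738 = -35/(-5) + 37738 = -35*(-1/5) + 37738 = 7 + 37738 = 37745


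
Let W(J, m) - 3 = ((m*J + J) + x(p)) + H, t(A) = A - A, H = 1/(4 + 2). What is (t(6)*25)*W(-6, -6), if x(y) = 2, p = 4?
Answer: 0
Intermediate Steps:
H = 1/6 ≈ 0.16667
t(A) = 0
W(J, m) = 31/6 + J + J*m (W(J, m) = 3 + (((m*J + J) + 2) + 1/6) = 3 + (((J*m + J) + 2) + 1/6) = 3 + (((J + J*m) + 2) + 1/6) = 3 + ((2 + J + J*m) + 1/6) = 3 + (13/6 + J + J*m) = 31/6 + J + J*m)
(t(6)*25)*W(-6, -6) = (0*25)*(31/6 - 6 - 6*(-6)) = 0*(31/6 - 6 + 36) = 0*(211/6) = 0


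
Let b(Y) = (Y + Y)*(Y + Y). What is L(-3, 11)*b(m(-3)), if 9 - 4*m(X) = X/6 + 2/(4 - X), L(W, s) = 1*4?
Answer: 16641/196 ≈ 84.903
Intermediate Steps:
L(W, s) = 4
m(X) = 9/4 - 1/(2*(4 - X)) - X/24 (m(X) = 9/4 - (X/6 + 2/(4 - X))/4 = 9/4 - (2/(4 - X) + X/6)/4 = 9/4 + (-1/(2*(4 - X)) - X/24) = 9/4 - 1/(2*(4 - X)) - X/24)
b(Y) = 4*Y² (b(Y) = (2*Y)*(2*Y) = 4*Y²)
L(-3, 11)*b(m(-3)) = 4*(4*((-204 - 1*(-3)² + 58*(-3))/(24*(-4 - 3)))²) = 4*(4*((1/24)*(-204 - 1*9 - 174)/(-7))²) = 4*(4*((1/24)*(-⅐)*(-204 - 9 - 174))²) = 4*(4*((1/24)*(-⅐)*(-387))²) = 4*(4*(129/56)²) = 4*(4*(16641/3136)) = 4*(16641/784) = 16641/196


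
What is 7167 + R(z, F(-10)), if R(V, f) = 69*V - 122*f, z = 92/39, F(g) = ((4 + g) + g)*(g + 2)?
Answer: -107721/13 ≈ -8286.2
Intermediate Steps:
F(g) = (2 + g)*(4 + 2*g) (F(g) = (4 + 2*g)*(2 + g) = (2 + g)*(4 + 2*g))
z = 92/39 (z = 92*(1/39) = 92/39 ≈ 2.3590)
R(V, f) = -122*f + 69*V
7167 + R(z, F(-10)) = 7167 + (-122*(8 + 2*(-10)² + 8*(-10)) + 69*(92/39)) = 7167 + (-122*(8 + 2*100 - 80) + 2116/13) = 7167 + (-122*(8 + 200 - 80) + 2116/13) = 7167 + (-122*128 + 2116/13) = 7167 + (-15616 + 2116/13) = 7167 - 200892/13 = -107721/13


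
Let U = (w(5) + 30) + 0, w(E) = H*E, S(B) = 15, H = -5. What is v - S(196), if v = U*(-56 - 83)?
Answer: -710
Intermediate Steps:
w(E) = -5*E
U = 5 (U = (-5*5 + 30) + 0 = (-25 + 30) + 0 = 5 + 0 = 5)
v = -695 (v = 5*(-56 - 83) = 5*(-139) = -695)
v - S(196) = -695 - 1*15 = -695 - 15 = -710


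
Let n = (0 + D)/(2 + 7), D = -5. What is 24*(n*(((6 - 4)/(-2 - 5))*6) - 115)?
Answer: -19160/7 ≈ -2737.1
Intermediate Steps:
n = -5/9 (n = (0 - 5)/(2 + 7) = -5/9 ≈ -0.55556)
24*(n*(((6 - 4)/(-2 - 5))*6) - 115) = 24*(-5*(6 - 4)/(-2 - 5)*6/9 - 115) = 24*(-5*2/(-7)*6/9 - 115) = 24*(-5*2*(-⅐)*6/9 - 115) = 24*(-(-10)*6/63 - 115) = 24*(-5/9*(-12/7) - 115) = 24*(20/21 - 115) = 24*(-2395/21) = -19160/7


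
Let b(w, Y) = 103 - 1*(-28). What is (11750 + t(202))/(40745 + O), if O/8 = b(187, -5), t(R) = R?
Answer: 3984/13931 ≈ 0.28598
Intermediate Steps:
b(w, Y) = 131 (b(w, Y) = 103 + 28 = 131)
O = 1048 (O = 8*131 = 1048)
(11750 + t(202))/(40745 + O) = (11750 + 202)/(40745 + 1048) = 11952/41793 = 11952*(1/41793) = 3984/13931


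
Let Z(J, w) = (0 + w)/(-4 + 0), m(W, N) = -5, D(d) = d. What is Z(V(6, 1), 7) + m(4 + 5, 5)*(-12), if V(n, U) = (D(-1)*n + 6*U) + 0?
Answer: 233/4 ≈ 58.250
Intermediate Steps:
V(n, U) = -n + 6*U (V(n, U) = (-n + 6*U) + 0 = -n + 6*U)
Z(J, w) = -w/4 (Z(J, w) = w/(-4) = w*(-¼) = -w/4)
Z(V(6, 1), 7) + m(4 + 5, 5)*(-12) = -¼*7 - 5*(-12) = -7/4 + 60 = 233/4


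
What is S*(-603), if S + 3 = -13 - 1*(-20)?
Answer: -2412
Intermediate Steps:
S = 4 (S = -3 + (-13 - 1*(-20)) = -3 + (-13 + 20) = -3 + 7 = 4)
S*(-603) = 4*(-603) = -2412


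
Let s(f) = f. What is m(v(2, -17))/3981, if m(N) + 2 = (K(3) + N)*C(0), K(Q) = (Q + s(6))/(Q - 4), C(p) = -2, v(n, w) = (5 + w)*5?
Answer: 136/3981 ≈ 0.034162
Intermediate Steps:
v(n, w) = 25 + 5*w
K(Q) = (6 + Q)/(-4 + Q) (K(Q) = (Q + 6)/(Q - 4) = (6 + Q)/(-4 + Q))
m(N) = 16 - 2*N (m(N) = -2 + ((6 + 3)/(-4 + 3) + N)*(-2) = -2 + (9/(-1) + N)*(-2) = -2 + (-1*9 + N)*(-2) = -2 + (-9 + N)*(-2) = -2 + (18 - 2*N) = 16 - 2*N)
m(v(2, -17))/3981 = (16 - 2*(25 + 5*(-17)))/3981 = (16 - 2*(25 - 85))*(1/3981) = (16 - 2*(-60))*(1/3981) = (16 + 120)*(1/3981) = 136*(1/3981) = 136/3981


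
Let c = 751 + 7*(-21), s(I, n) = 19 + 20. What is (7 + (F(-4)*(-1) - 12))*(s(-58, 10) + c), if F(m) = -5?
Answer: 0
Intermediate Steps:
s(I, n) = 39
c = 604 (c = 751 - 147 = 604)
(7 + (F(-4)*(-1) - 12))*(s(-58, 10) + c) = (7 + (-5*(-1) - 12))*(39 + 604) = (7 + (5 - 12))*643 = (7 - 7)*643 = 0*643 = 0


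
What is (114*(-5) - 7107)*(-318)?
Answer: 2441286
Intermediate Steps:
(114*(-5) - 7107)*(-318) = (-570 - 7107)*(-318) = -7677*(-318) = 2441286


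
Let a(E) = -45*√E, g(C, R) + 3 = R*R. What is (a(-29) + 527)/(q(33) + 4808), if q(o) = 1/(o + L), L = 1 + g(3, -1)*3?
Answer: 14756/134625 - 84*I*√29/8975 ≈ 0.10961 - 0.050402*I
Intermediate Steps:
g(C, R) = -3 + R² (g(C, R) = -3 + R*R = -3 + R²)
L = -5 (L = 1 + (-3 + (-1)²)*3 = 1 + (-3 + 1)*3 = 1 - 2*3 = 1 - 6 = -5)
q(o) = 1/(-5 + o) (q(o) = 1/(o - 5) = 1/(-5 + o))
(a(-29) + 527)/(q(33) + 4808) = (-45*I*√29 + 527)/(1/(-5 + 33) + 4808) = (-45*I*√29 + 527)/(1/28 + 4808) = (527 - 45*I*√29)/(134625/28) = (527 - 45*I*√29)*(28/134625) = 14756/134625 - 84*I*√29/8975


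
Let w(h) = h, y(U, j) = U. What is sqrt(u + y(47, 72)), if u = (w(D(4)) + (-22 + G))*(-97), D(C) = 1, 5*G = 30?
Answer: sqrt(1502) ≈ 38.756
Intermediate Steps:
G = 6 (G = (1/5)*30 = 6)
u = 1455 (u = (1 + (-22 + 6))*(-97) = (1 - 16)*(-97) = -15*(-97) = 1455)
sqrt(u + y(47, 72)) = sqrt(1455 + 47) = sqrt(1502)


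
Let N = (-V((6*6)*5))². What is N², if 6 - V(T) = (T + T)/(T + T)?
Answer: 625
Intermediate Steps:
V(T) = 5 (V(T) = 6 - (T + T)/(T + T) = 6 - 2*T/(2*T) = 6 - 2*T*1/(2*T) = 6 - 1*1 = 6 - 1 = 5)
N = 25 (N = (-1*5)² = (-5)² = 25)
N² = 25² = 625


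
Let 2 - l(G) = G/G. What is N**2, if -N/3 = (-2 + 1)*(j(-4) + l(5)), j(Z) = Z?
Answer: 81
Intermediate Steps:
l(G) = 1 (l(G) = 2 - G/G = 2 - 1*1 = 2 - 1 = 1)
N = -9 (N = -3*(-2 + 1)*(-4 + 1) = -(-3)*(-3) = -3*3 = -9)
N**2 = (-9)**2 = 81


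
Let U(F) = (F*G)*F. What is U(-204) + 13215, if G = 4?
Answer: 179679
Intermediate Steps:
U(F) = 4*F**2 (U(F) = (F*4)*F = (4*F)*F = 4*F**2)
U(-204) + 13215 = 4*(-204)**2 + 13215 = 4*41616 + 13215 = 166464 + 13215 = 179679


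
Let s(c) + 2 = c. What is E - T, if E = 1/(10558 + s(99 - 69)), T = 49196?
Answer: -520788855/10586 ≈ -49196.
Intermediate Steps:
s(c) = -2 + c
E = 1/10586 (E = 1/(10558 + (-2 + (99 - 69))) = 1/(10558 + (-2 + 30)) = 1/(10558 + 28) = 1/10586 ≈ 9.4464e-5)
E - T = 1/10586 - 1*49196 = 1/10586 - 49196 = -520788855/10586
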